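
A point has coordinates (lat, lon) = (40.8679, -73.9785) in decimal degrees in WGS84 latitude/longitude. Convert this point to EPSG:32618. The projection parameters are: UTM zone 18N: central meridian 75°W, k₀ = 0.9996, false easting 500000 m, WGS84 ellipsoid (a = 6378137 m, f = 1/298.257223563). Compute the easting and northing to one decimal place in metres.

Zone 18 central meridian λ₀ = 6×18 − 183 = -75°; Δλ = +1.0215°.
Transverse Mercator on WGS84 with k₀ = 0.9996 gives E = 586081.672 m, N = 4524595.000 m.

E 586081.7 m, N 4524595.0 m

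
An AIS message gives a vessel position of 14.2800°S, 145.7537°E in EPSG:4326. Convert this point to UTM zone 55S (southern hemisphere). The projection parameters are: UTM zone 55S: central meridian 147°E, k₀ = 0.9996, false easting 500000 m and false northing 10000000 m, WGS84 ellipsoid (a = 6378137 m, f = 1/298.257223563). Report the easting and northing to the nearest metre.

E 365566 m, N 8420946 m

Zone 55 central meridian λ₀ = 6×55 − 183 = 147°; Δλ = -1.2463°.
Transverse Mercator on WGS84 with k₀ = 0.9996 gives E = 365566.272 m, N = 8420946.039 m.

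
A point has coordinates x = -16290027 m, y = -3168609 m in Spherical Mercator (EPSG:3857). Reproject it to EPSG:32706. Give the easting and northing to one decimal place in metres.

Web Mercator inverse (R = 6378137 m) → φ = -27.36069858°, λ = -146.33580233°.
UTM 6S forward: E = 565687.795 m, N = 6973438.055 m.

E 565687.8 m, N 6973438.1 m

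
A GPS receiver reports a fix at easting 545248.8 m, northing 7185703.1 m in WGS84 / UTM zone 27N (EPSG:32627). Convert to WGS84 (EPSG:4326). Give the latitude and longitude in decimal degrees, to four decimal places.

lat 64.7928°, lon -20.0478°

Zone 27N: λ₀ = -21°, k₀ = 0.9996, false easting 500000 m.
Meridian distance M = (N − FN)/k₀ = 7188578.5 m.
Inverse transverse Mercator on WGS84 gives φ = 64.79280019°, λ = -20.04779910°.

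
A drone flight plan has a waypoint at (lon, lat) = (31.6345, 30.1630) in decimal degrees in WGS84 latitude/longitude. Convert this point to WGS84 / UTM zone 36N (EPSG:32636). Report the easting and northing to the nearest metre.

E 368510 m, N 3337635 m

Zone 36 central meridian λ₀ = 6×36 − 183 = 33°; Δλ = -1.3655°.
Transverse Mercator on WGS84 with k₀ = 0.9996 gives E = 368510.237 m, N = 3337634.680 m.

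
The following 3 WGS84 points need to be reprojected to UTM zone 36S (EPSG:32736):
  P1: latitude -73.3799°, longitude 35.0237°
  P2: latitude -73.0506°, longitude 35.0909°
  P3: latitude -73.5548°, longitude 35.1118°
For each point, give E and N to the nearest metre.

P1: E 564597 m, N 1856047 m; P2: E 568024 m, N 1892688 m; P3: E 566718 m, N 1836450 m

UTM zone 36S: λ₀ = 33°, k₀ = 0.9996.
P1 (-73.3799°, 35.0237°) → (564596.683, 1856047.212) m.
P2 (-73.0506°, 35.0909°) → (568024.250, 1892688.164) m.
P3 (-73.5548°, 35.1118°) → (566718.460, 1836449.576) m.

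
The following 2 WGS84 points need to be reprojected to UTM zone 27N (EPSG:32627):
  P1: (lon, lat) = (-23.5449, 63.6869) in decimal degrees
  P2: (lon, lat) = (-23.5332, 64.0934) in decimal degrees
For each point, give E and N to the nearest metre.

UTM zone 27N: λ₀ = -21°, k₀ = 0.9996.
P1 (63.6869°, -23.5449°) → (374157.584, 7064631.088) m.
P2 (64.0934°, -23.5332°) → (376534.318, 7109877.695) m.

P1: E 374158 m, N 7064631 m; P2: E 376534 m, N 7109878 m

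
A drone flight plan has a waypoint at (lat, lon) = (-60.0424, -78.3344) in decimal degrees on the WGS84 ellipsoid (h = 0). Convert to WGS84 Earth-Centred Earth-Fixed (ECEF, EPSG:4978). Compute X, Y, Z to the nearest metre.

X 645625 m, Y -3127059 m, Z -5502838 m

WGS84: a = 6378137 m, e² = 0.006694380; N(φ) = a/√(1−e²sin²φ) = 6394222.954 m.
X = (N+h)·cosφ·cosλ = 645625.061 m; Y = (N+h)·cosφ·sinλ = -3127059.062 m; Z = (N(1−e²)+h)·sinφ = -5502837.568 m.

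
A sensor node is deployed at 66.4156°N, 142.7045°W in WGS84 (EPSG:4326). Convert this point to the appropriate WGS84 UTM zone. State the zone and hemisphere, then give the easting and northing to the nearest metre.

Longitude -142.7045° lies in the 6° band [-144°, -138°), giving zone 7; latitude is north of the equator, so 7N.
Zone 7 central meridian λ₀ = 6×7 − 183 = -141°; Δλ = -1.7045°.
Transverse Mercator on WGS84 with k₀ = 0.9996 gives E = 423907.237 m, N = 7367272.662 m.

Zone 7N: E 423907 m, N 7367273 m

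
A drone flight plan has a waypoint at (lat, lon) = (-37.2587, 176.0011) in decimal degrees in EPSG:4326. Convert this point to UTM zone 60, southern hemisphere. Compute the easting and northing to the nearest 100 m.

Zone 60 central meridian λ₀ = 6×60 − 183 = 177°; Δλ = -0.9989°.
Transverse Mercator on WGS84 with k₀ = 0.9996 gives E = 411422.611 m, N = 5875961.082 m.

E 411400 m, N 5876000 m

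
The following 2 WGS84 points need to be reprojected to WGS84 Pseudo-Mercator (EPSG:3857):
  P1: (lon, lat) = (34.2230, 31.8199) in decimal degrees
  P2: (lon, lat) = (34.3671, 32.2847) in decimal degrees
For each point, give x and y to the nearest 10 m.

Web Mercator: x = R·λ, y = R·ln tan(π/4+φ/2), R = 6378137 m.
P1 (31.8199°, 34.2230°) → (3809686.933, 3739692.852) m.
P2 (32.2847°, 34.3671°) → (3825728.072, 3800740.219) m.

P1: x 3809690 m, y 3739690 m; P2: x 3825730 m, y 3800740 m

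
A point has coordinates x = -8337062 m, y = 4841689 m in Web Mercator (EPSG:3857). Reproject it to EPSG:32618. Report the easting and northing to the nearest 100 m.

Web Mercator inverse (R = 6378137 m) → φ = 39.83289729°, λ = -74.89310219°.
UTM 18N forward: E = 509146.969 m, N = 4409216.187 m.

E 509100 m, N 4409200 m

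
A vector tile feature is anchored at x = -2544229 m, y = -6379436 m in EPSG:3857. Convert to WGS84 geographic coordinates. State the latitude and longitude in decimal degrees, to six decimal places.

lat -49.612499°, lon -22.855198°

R = 6378137 m. λ = x/R = -22.85519797°.
φ = 2·arctan(exp(y/R)) − 90° = 2·arctan(0.36780) − 90° = -49.61249905°.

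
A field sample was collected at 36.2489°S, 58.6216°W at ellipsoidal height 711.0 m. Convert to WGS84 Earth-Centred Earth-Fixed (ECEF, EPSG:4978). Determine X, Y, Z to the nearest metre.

X 2681693 m, Y -4397045 m, Z -3750920 m

WGS84: a = 6378137 m, e² = 0.006694380; N(φ) = a/√(1−e²sin²φ) = 6385614.296 m.
X = (N+h)·cosφ·cosλ = 2681693.279 m; Y = (N+h)·cosφ·sinλ = -4397045.487 m; Z = (N(1−e²)+h)·sinφ = -3750920.405 m.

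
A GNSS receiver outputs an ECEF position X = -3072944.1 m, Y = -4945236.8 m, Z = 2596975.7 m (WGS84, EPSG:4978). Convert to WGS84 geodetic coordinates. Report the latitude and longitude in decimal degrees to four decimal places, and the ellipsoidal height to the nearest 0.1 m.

lat 24.1825°, lon -121.8566°, h 584.2 m

λ = atan2(Y, X) = -121.85660019°; p = √(X²+Y²) = 5822229.2 m.
Bowring's method on WGS84 (a = 6378137 m, b = 6356752.314 m) gives φ = 24.18250032°, h = 584.198 m.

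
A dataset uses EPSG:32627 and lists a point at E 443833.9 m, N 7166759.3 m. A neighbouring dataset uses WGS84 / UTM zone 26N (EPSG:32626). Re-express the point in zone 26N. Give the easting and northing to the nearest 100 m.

E 730600 m, N 7175000 m

UTM 27N → geographic: φ = 64.62120002°, λ = -22.17450028°.
UTM 26N (λ₀ = -27°) forward: E = 730599.064 m, N = 7175019.755 m.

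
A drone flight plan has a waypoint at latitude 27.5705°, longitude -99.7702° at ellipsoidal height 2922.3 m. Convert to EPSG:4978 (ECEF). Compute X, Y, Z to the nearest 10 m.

WGS84: a = 6378137 m, e² = 0.006694380; N(φ) = a/√(1−e²sin²φ) = 6382715.285 m.
X = (N+h)·cosφ·cosλ = -960569.179 m; Y = (N+h)·cosφ·sinλ = -5578399.154 m; Z = (N(1−e²)+h)·sinφ = 2935750.171 m.

X -960570 m, Y -5578400 m, Z 2935750 m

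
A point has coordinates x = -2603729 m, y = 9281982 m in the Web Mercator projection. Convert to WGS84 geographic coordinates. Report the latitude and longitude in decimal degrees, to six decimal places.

lat 63.731799°, lon -23.389696°

R = 6378137 m. λ = x/R = -23.38969556°.
φ = 2·arctan(exp(y/R)) − 90° = 2·arctan(4.28569) − 90° = 63.73179897°.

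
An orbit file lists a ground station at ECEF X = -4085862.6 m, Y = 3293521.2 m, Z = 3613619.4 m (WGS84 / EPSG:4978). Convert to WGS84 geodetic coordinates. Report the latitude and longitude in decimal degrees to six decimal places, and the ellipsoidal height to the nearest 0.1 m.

λ = atan2(Y, X) = 141.12850007°; p = √(X²+Y²) = 5248004.9 m.
Bowring's method on WGS84 (a = 6378137 m, b = 6356752.314 m) gives φ = 34.73009993°, h = 561.805 m.

lat 34.730100°, lon 141.128500°, h 561.8 m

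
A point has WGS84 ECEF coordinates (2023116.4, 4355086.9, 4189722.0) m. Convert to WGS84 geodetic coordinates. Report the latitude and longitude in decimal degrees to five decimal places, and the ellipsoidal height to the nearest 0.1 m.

lat 41.29480°, lon 65.08320°, h 4008.5 m

λ = atan2(Y, X) = 65.08319967°; p = √(X²+Y²) = 4802060.2 m.
Bowring's method on WGS84 (a = 6378137 m, b = 6356752.314 m) gives φ = 41.29479983°, h = 4008.497 m.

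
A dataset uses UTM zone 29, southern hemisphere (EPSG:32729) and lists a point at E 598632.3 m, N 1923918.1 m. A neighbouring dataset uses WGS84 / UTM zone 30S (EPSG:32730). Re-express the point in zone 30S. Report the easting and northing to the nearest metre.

UTM 29S → geographic: φ = -72.75930045°, λ = -6.01740079°.
UTM 30S (λ₀ = -3°) forward: E = 400217.710 m, N = 1923860.540 m.

E 400218 m, N 1923861 m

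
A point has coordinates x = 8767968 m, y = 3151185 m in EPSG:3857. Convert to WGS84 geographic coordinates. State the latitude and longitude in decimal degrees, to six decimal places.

lat 27.221599°, lon 78.763997°

R = 6378137 m. λ = x/R = 78.76399665°.
φ = 2·arctan(exp(y/R)) − 90° = 2·arctan(1.63896) − 90° = 27.22159900°.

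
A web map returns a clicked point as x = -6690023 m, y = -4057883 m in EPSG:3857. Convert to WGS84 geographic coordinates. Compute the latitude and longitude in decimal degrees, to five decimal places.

R = 6378137 m. λ = x/R = -60.09749912°.
φ = 2·arctan(exp(y/R)) − 90° = 2·arctan(0.52929) − 90° = -34.21630043°.

lat -34.21630°, lon -60.09750°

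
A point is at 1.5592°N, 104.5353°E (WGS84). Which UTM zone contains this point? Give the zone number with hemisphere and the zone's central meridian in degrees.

UTM zone = ⌊(λ + 180)/6⌋ + 1; 104.5353° ∈ [102°, 108°) → zone 48.
Hemisphere: N (φ ≥ 0).
Central meridian λ₀ = 6×48 − 183 = 105°.

Zone 48N, central meridian 105°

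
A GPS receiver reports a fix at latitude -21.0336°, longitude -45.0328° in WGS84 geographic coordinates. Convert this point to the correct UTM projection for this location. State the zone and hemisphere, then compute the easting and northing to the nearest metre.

Zone 23S: E 496592 m, N 7674133 m

Longitude -45.0328° lies in the 6° band [-48°, -42°), giving zone 23; latitude is south of the equator, so 23S.
Zone 23 central meridian λ₀ = 6×23 − 183 = -45°; Δλ = -0.0328°.
Transverse Mercator on WGS84 with k₀ = 0.9996 gives E = 496591.898 m, N = 7674133.400 m.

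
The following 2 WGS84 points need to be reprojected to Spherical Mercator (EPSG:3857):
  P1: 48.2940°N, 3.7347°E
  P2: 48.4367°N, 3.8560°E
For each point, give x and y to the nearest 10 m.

P1: x 415740 m, y 6155910 m; P2: x 429250 m, y 6179820 m

Web Mercator: x = R·λ, y = R·ln tan(π/4+φ/2), R = 6378137 m.
P1 (48.2940°, 3.7347°) → (415744.902, 6155906.076) m.
P2 (48.4367°, 3.8560°) → (429247.956, 6179816.106) m.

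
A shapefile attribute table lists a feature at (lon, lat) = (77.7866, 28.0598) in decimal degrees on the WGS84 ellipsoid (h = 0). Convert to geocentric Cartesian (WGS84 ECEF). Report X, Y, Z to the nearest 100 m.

WGS84: a = 6378137 m, e² = 0.006694380; N(φ) = a/√(1−e²sin²φ) = 6382866.099 m.
X = (N+h)·cosφ·cosλ = 1191596.779 m; Y = (N+h)·cosφ·sinλ = 5505119.749 m; Z = (N(1−e²)+h)·sinφ = 2982354.975 m.

X 1191600 m, Y 5505100 m, Z 2982400 m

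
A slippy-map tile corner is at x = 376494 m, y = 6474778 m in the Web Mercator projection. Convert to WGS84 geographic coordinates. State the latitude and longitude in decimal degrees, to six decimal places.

lat 50.164297°, lon 3.382103°

R = 6378137 m. λ = x/R = 3.38210315°.
φ = 2·arctan(exp(y/R)) − 90° = 2·arctan(2.75978) − 90° = 50.16429726°.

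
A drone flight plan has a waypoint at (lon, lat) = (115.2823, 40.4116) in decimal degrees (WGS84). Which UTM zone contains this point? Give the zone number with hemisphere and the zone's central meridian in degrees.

UTM zone = ⌊(λ + 180)/6⌋ + 1; 115.2823° ∈ [114°, 120°) → zone 50.
Hemisphere: N (φ ≥ 0).
Central meridian λ₀ = 6×50 − 183 = 117°.

Zone 50N, central meridian 117°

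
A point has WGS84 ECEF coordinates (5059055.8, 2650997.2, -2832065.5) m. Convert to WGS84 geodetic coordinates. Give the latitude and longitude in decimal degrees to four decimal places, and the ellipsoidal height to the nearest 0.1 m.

lat -26.5279°, lon 27.6550°, h 1241.6 m

λ = atan2(Y, X) = 27.65500018°; p = √(X²+Y²) = 5711552.5 m.
Bowring's method on WGS84 (a = 6378137 m, b = 6356752.314 m) gives φ = -26.52790005°, h = 1241.569 m.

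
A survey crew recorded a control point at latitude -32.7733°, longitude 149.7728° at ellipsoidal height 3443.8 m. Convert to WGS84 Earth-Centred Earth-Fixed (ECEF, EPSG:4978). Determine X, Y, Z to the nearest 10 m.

WGS84: a = 6378137 m, e² = 0.006694380; N(φ) = a/√(1−e²sin²φ) = 6384401.929 m.
X = (N+h)·cosφ·cosλ = -4640755.634 m; Y = (N+h)·cosφ·sinλ = 2703934.476 m; Z = (N(1−e²)+h)·sinφ = -3434710.286 m.

X -4640760 m, Y 2703930 m, Z -3434710 m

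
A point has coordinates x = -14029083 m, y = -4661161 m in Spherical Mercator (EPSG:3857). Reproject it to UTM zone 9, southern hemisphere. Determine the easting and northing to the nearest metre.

Web Mercator inverse (R = 6378137 m) → φ = -38.57630259°, λ = -126.02539681°.
UTM 9S forward: E = 759131.346 m, N = 5726043.331 m.

E 759131 m, N 5726043 m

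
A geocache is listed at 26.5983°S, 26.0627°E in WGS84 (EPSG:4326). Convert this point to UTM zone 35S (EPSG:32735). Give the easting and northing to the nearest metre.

Zone 35 central meridian λ₀ = 6×35 − 183 = 27°; Δλ = -0.9373°.
Transverse Mercator on WGS84 with k₀ = 0.9996 gives E = 406674.944 m, N = 7057713.666 m.

E 406675 m, N 7057714 m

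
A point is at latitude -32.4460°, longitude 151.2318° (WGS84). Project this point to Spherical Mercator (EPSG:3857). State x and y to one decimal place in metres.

Web Mercator is spherical with R = a = 6378137 m.
x = R·λ = 6378137 × 2.639492844 = 16835046.968 m.
y = R·ln tan(π/4 + φ/2) = 6378137 × -0.599234306 = -3821998.499 m.

x 16835047.0 m, y -3821998.5 m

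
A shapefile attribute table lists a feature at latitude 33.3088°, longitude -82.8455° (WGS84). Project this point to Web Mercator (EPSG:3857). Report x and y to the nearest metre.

x -9222319 m, y 3936364 m

Web Mercator is spherical with R = a = 6378137 m.
x = R·λ = 6378137 × -1.445926745 = -9222318.875 m.
y = R·ln tan(π/4 + φ/2) = 6378137 × 0.617165184 = 3936364.095 m.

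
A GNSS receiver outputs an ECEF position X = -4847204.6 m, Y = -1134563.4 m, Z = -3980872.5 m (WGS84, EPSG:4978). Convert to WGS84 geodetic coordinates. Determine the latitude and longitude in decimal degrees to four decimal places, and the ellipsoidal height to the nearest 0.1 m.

λ = atan2(Y, X) = -166.82619975°; p = √(X²+Y²) = 4978215.2 m.
Bowring's method on WGS84 (a = 6378137 m, b = 6356752.314 m) gives φ = -38.83559975°, h = 4393.969 m.

lat -38.8356°, lon -166.8262°, h 4394.0 m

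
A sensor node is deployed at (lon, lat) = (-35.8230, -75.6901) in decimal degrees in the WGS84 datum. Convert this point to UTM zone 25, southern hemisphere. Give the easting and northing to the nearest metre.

E 422140 m, N 1597535 m

Zone 25 central meridian λ₀ = 6×25 − 183 = -33°; Δλ = -2.8230°.
Transverse Mercator on WGS84 with k₀ = 0.9996 gives E = 422140.298 m, N = 1597534.834 m.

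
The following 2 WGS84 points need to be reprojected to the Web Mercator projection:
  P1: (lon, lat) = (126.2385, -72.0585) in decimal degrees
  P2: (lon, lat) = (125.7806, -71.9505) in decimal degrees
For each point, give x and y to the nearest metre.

P1: x 14052806 m, y -11774292 m; P2: x 14001832 m, y -11735377 m

Web Mercator: x = R·λ, y = R·ln tan(π/4+φ/2), R = 6378137 m.
P1 (-72.0585°, 126.2385°) → (14052805.539, -11774291.690) m.
P2 (-71.9505°, 125.7806°) → (14001832.344, -11735376.525) m.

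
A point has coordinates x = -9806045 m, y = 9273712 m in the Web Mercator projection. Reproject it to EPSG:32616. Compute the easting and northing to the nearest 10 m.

E 446150 m, N 7063920 m

Web Mercator inverse (R = 6378137 m) → φ = 63.69890076°, λ = -88.08920100°.
UTM 16N forward: E = 446154.253 m, N = 7063921.392 m.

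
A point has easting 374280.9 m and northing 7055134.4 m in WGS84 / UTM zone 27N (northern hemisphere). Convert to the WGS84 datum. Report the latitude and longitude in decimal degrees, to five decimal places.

lat 63.60180°, lon -23.53480°

Zone 27N: λ₀ = -21°, k₀ = 0.9996, false easting 500000 m.
Meridian distance M = (N − FN)/k₀ = 7057957.6 m.
Inverse transverse Mercator on WGS84 gives φ = 63.60179998°, λ = -23.53479986°.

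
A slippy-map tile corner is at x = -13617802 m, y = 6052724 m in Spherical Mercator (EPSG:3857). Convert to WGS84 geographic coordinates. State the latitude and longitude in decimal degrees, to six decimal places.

R = 6378137 m. λ = x/R = -122.33079673°.
φ = 2·arctan(exp(y/R)) − 90° = 2·arctan(2.58307) − 90° = 47.67359836°.

lat 47.673598°, lon -122.330797°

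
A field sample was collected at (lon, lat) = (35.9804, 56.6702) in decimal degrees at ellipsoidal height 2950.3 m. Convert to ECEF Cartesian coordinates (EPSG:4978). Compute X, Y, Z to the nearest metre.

WGS84: a = 6378137 m, e² = 0.006694380; N(φ) = a/√(1−e²sin²φ) = 6393092.989 m.
X = (N+h)·cosφ·cosλ = 2843878.308 m; Y = (N+h)·cosφ·sinλ = 2064712.527 m; Z = (N(1−e²)+h)·sinφ = 5308274.458 m.

X 2843878 m, Y 2064713 m, Z 5308274 m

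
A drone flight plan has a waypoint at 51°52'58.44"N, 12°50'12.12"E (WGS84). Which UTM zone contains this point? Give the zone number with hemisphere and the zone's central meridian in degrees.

UTM zone = ⌊(λ + 180)/6⌋ + 1; 12.8367° ∈ [12°, 18°) → zone 33.
Hemisphere: N (φ ≥ 0).
Central meridian λ₀ = 6×33 − 183 = 15°.

Zone 33N, central meridian 15°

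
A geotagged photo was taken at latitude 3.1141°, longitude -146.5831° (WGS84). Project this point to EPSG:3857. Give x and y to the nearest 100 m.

x -16317600 m, y 346800 m

Web Mercator is spherical with R = a = 6378137 m.
x = R·λ = 6378137 × -2.558357723 = -16317556.051 m.
y = R·ln tan(π/4 + φ/2) = 6378137 × 0.054378078 = 346830.828 m.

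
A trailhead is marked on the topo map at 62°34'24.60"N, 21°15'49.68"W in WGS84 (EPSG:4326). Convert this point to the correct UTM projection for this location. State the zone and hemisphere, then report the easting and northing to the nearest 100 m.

Zone 27N: E 486400 m, N 6938100 m

Longitude -21.2638° lies in the 6° band [-24°, -18°), giving zone 27; latitude is north of the equator, so 27N.
Zone 27 central meridian λ₀ = 6×27 − 183 = -21°; Δλ = -0.2638°.
Transverse Mercator on WGS84 with k₀ = 0.9996 gives E = 486443.320 m, N = 6938098.984 m.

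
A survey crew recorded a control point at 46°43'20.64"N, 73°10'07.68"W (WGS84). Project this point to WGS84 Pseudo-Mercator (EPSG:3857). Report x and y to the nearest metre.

Web Mercator is spherical with R = a = 6378137 m.
x = R·λ = 6378137 × -1.277036470 = -8145113.558 m.
y = R·ln tan(π/4 + φ/2) = 6378137 × 0.924545806 = 5896879.816 m.

x -8145114 m, y 5896880 m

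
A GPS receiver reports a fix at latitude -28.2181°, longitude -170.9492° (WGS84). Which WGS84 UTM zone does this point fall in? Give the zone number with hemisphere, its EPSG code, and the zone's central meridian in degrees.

UTM zone = ⌊(λ + 180)/6⌋ + 1; -170.9492° ∈ [-174°, -168°) → zone 2.
Hemisphere: S (φ < 0).
Central meridian λ₀ = 6×2 − 183 = -171°.
EPSG code: 32702.

Zone 2S (EPSG:32702), central meridian -171°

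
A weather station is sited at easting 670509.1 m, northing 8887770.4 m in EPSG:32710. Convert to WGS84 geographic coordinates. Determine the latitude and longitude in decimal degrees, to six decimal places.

lat -10.058000°, lon -121.444100°

Zone 10S: λ₀ = -123°, k₀ = 0.9996, false easting 500000 m, false northing 10000000 m.
Meridian distance M = (N − FN)/k₀ = -1112674.7 m.
Inverse transverse Mercator on WGS84 gives φ = -10.05800011°, λ = -121.44410034°.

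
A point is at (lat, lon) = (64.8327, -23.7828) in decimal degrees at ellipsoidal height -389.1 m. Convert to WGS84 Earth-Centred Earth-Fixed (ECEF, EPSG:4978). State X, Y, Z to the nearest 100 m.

X 2488700 m, Y -1096800 m, Z 5749500 m

WGS84: a = 6378137 m, e² = 0.006694380; N(φ) = a/√(1−e²sin²φ) = 6395697.186 m.
X = (N+h)·cosφ·cosλ = 2488733.028 m; Y = (N+h)·cosφ·sinλ = -1096769.728 m; Z = (N(1−e²)+h)·sinφ = 5749450.121 m.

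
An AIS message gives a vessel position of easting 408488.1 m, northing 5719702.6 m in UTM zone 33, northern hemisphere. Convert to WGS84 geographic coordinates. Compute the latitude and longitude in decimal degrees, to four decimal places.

Zone 33N: λ₀ = 15°, k₀ = 0.9996, false easting 500000 m.
Meridian distance M = (N − FN)/k₀ = 5721991.4 m.
Inverse transverse Mercator on WGS84 gives φ = 51.62089986°, λ = 13.67809955°.

lat 51.6209°, lon 13.6781°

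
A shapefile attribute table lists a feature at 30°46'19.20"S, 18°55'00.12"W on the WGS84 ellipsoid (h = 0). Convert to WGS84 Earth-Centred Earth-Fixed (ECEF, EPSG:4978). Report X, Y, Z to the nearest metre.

WGS84: a = 6378137 m, e² = 0.006694380; N(φ) = a/√(1−e²sin²φ) = 6383732.586 m.
X = (N+h)·cosφ·cosλ = 5188728.942 m; Y = (N+h)·cosφ·sinλ = -1778188.797 m; Z = (N(1−e²)+h)·sinφ = -3244200.374 m.

X 5188729 m, Y -1778189 m, Z -3244200 m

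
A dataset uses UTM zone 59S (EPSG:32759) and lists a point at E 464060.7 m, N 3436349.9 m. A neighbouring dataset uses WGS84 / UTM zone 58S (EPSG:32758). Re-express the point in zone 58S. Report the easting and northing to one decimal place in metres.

UTM 59S → geographic: φ = -59.21039966°, λ = 170.37059987°.
UTM 58S (λ₀ = 165°) forward: E = 806454.858 m, N = 3424167.333 m.

E 806454.9 m, N 3424167.3 m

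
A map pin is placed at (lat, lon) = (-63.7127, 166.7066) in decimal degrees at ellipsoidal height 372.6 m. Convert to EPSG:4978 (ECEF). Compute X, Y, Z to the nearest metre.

WGS84: a = 6378137 m, e² = 0.006694380; N(φ) = a/√(1−e²sin²φ) = 6395368.137 m.
X = (N+h)·cosφ·cosλ = -2756601.750 m; Y = (N+h)·cosφ·sinλ = 651297.768 m; Z = (N(1−e²)+h)·sinφ = -5695937.267 m.

X -2756602 m, Y 651298 m, Z -5695937 m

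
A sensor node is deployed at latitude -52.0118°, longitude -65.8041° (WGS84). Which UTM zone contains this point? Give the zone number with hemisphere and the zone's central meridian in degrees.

Zone 20S, central meridian -63°

UTM zone = ⌊(λ + 180)/6⌋ + 1; -65.8041° ∈ [-66°, -60°) → zone 20.
Hemisphere: S (φ < 0).
Central meridian λ₀ = 6×20 − 183 = -63°.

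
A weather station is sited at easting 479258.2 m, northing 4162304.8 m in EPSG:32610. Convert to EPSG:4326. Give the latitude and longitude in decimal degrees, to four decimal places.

lat 37.6076°, lon -123.2350°

Zone 10N: λ₀ = -123°, k₀ = 0.9996, false easting 500000 m.
Meridian distance M = (N − FN)/k₀ = 4163970.4 m.
Inverse transverse Mercator on WGS84 gives φ = 37.60759967°, λ = -123.23499955°.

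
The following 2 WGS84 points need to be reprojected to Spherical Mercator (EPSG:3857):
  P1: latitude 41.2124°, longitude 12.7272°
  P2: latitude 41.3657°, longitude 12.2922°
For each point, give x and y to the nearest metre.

P1: x 1416785 m, y 5043721 m; P2: x 1368361 m, y 5066433 m

Web Mercator: x = R·λ, y = R·ln tan(π/4+φ/2), R = 6378137 m.
P1 (41.2124°, 12.7272°) → (1416785.423, 5043721.275) m.
P2 (41.3657°, 12.2922°) → (1368361.445, 5066432.896) m.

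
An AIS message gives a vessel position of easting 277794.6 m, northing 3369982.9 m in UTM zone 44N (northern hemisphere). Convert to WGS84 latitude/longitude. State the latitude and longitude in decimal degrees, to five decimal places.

lat 30.44150°, lon 78.68610°

Zone 44N: λ₀ = 81°, k₀ = 0.9996, false easting 500000 m.
Meridian distance M = (N − FN)/k₀ = 3371331.4 m.
Inverse transverse Mercator on WGS84 gives φ = 30.44150019°, λ = 78.68610037°.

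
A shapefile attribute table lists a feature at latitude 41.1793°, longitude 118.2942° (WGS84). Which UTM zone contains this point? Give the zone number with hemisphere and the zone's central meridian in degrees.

Zone 50N, central meridian 117°

UTM zone = ⌊(λ + 180)/6⌋ + 1; 118.2942° ∈ [114°, 120°) → zone 50.
Hemisphere: N (φ ≥ 0).
Central meridian λ₀ = 6×50 − 183 = 117°.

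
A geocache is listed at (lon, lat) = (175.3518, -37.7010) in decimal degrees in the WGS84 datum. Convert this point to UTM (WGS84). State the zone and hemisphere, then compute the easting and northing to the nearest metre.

Longitude 175.3518° lies in the 6° band [174°, 180°), giving zone 60; latitude is south of the equator, so 60S.
Zone 60 central meridian λ₀ = 6×60 − 183 = 177°; Δλ = -1.6482°.
Transverse Mercator on WGS84 with k₀ = 0.9996 gives E = 354701.784 m, N = 5826080.571 m.

Zone 60S: E 354702 m, N 5826081 m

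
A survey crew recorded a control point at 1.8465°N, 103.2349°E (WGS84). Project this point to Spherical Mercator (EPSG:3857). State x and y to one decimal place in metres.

Web Mercator is spherical with R = a = 6378137 m.
x = R·λ = 6378137 × 1.801788908 = 11492056.500 m.
y = R·ln tan(π/4 + φ/2) = 6378137 × 0.032233085 = 205587.030 m.

x 11492056.5 m, y 205587.0 m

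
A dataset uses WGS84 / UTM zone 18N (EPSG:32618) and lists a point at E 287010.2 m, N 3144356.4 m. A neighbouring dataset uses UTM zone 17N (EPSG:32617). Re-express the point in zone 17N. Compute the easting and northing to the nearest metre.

E 874888 m, N 3148394 m

UTM 18N → geographic: φ = 28.40830016°, λ = -77.17419971°.
UTM 17N (λ₀ = -81°) forward: E = 874888.480 m, N = 3148393.517 m.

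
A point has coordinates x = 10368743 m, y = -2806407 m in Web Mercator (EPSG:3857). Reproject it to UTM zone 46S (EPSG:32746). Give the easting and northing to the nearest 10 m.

E 514600 m, N 7297690 m

Web Mercator inverse (R = 6378137 m) → φ = -24.43419805°, λ = 93.14400314°.
UTM 46S forward: E = 514597.163 m, N = 7297692.740 m.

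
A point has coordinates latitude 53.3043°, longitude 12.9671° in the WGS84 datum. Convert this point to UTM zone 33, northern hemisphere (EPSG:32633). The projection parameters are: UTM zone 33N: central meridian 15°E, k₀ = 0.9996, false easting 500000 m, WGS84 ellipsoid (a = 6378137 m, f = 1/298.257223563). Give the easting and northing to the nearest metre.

E 364541 m, N 5908049 m

Zone 33 central meridian λ₀ = 6×33 − 183 = 15°; Δλ = -2.0329°.
Transverse Mercator on WGS84 with k₀ = 0.9996 gives E = 364540.576 m, N = 5908049.470 m.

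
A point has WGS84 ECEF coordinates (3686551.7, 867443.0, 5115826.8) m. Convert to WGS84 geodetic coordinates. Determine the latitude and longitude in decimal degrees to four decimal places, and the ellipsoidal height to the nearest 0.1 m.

λ = atan2(Y, X) = 13.24080076°; p = √(X²+Y²) = 3787231.3 m.
Bowring's method on WGS84 (a = 6378137 m, b = 6356752.314 m) gives φ = 53.67140005°, h = 825.742 m.

lat 53.6714°, lon 13.2408°, h 825.7 m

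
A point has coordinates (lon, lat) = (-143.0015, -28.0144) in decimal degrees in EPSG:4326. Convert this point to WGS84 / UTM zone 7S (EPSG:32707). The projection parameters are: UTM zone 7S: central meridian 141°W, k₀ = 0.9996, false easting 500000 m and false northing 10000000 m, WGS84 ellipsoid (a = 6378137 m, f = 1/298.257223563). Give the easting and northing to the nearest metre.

E 303211 m, N 6899588 m

Zone 7 central meridian λ₀ = 6×7 − 183 = -141°; Δλ = -2.0015°.
Transverse Mercator on WGS84 with k₀ = 0.9996 gives E = 303211.111 m, N = 6899587.615 m.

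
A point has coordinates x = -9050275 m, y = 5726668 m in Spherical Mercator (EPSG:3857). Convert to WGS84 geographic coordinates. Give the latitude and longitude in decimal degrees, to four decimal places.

lat 45.6640°, lon -81.3000°

R = 6378137 m. λ = x/R = -81.30000358°.
φ = 2·arctan(exp(y/R)) − 90° = 2·arctan(2.45434) − 90° = 45.66400308°.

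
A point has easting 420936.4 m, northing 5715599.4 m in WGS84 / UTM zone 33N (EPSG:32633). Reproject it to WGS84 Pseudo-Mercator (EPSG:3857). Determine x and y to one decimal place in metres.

x 1542754.6 m, y 6725594.3 m

Unproject from UTM 33N (λ₀ = 15°) → φ = 51.58589960°, λ = 13.85880044°.
Web Mercator (R = 6378137 m): x = 1542754.608 m, y = 6725594.346 m.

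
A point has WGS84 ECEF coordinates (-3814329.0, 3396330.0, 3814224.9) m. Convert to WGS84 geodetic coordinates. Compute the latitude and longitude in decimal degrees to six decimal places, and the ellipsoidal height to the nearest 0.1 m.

λ = atan2(Y, X) = 138.31770025°; p = √(X²+Y²) = 5107265.7 m.
Bowring's method on WGS84 (a = 6378137 m, b = 6356752.314 m) gives φ = 36.93779965°, h = 3905.205 m.

lat 36.937800°, lon 138.317700°, h 3905.2 m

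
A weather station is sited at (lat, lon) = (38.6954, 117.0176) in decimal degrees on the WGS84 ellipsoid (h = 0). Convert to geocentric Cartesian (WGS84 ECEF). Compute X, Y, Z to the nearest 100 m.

X -2264300 m, Y 4440600 m, Z 3966000 m

WGS84: a = 6378137 m, e² = 0.006694380; N(φ) = a/√(1−e²sin²φ) = 6386497.604 m.
X = (N+h)·cosφ·cosλ = -2264296.818 m; Y = (N+h)·cosφ·sinλ = 4440560.098 m; Z = (N(1−e²)+h)·sinφ = 3965981.833 m.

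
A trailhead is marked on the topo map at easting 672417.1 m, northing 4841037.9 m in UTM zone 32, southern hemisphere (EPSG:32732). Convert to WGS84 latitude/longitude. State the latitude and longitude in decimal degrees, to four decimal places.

Zone 32S: λ₀ = 9°, k₀ = 0.9996, false easting 500000 m, false northing 10000000 m.
Meridian distance M = (N − FN)/k₀ = -5161026.5 m.
Inverse transverse Mercator on WGS84 gives φ = -46.56209973°, λ = 11.24960036°.

lat -46.5621°, lon 11.2496°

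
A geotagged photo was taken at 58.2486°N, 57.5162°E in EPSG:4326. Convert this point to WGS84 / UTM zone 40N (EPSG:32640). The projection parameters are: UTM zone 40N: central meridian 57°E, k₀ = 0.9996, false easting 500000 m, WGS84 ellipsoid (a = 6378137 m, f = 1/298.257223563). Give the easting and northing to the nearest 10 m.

E 530300 m, N 6456500 m

Zone 40 central meridian λ₀ = 6×40 − 183 = 57°; Δλ = +0.5162°.
Transverse Mercator on WGS84 with k₀ = 0.9996 gives E = 530300.234 m, N = 6456504.178 m.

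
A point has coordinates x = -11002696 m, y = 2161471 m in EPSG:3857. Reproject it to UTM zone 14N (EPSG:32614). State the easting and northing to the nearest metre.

Web Mercator inverse (R = 6378137 m) → φ = 19.05549803°, λ = -98.83889983°.
UTM 14N forward: E = 516950.164 m, N = 2106975.985 m.

E 516950 m, N 2106976 m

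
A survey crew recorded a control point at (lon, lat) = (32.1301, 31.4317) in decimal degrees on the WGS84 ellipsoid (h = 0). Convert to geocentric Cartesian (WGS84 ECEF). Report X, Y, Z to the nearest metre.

X 4612909 m, Y 2897050 m, Z 3306828 m

WGS84: a = 6378137 m, e² = 0.006694380; N(φ) = a/√(1−e²sin²φ) = 6383950.611 m.
X = (N+h)·cosφ·cosλ = 4612908.572 m; Y = (N+h)·cosφ·sinλ = 2897050.173 m; Z = (N(1−e²)+h)·sinφ = 3306827.673 m.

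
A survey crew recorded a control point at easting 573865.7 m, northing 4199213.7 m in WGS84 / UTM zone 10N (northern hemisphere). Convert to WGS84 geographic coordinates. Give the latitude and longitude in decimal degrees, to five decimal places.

lat 37.93750°, lon -122.15940°

Zone 10N: λ₀ = -123°, k₀ = 0.9996, false easting 500000 m.
Meridian distance M = (N − FN)/k₀ = 4200894.1 m.
Inverse transverse Mercator on WGS84 gives φ = 37.93750003°, λ = -122.15939977°.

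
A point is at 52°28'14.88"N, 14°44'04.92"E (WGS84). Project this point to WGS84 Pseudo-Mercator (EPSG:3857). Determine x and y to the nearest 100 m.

Web Mercator is spherical with R = a = 6378137 m.
x = R·λ = 6378137 × 0.257169029 = 1640259.301 m.
y = R·ln tan(π/4 + φ/2) = 6378137 × 1.079579181 = 6885703.918 m.

x 1640300 m, y 6885700 m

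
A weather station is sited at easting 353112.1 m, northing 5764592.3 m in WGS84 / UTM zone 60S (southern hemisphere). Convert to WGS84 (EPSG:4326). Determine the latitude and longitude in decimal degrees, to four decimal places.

lat -38.2547°, lon 175.3212°

Zone 60S: λ₀ = 177°, k₀ = 0.9996, false easting 500000 m, false northing 10000000 m.
Meridian distance M = (N − FN)/k₀ = -4237102.5 m.
Inverse transverse Mercator on WGS84 gives φ = -38.25469963°, λ = 175.32119966°.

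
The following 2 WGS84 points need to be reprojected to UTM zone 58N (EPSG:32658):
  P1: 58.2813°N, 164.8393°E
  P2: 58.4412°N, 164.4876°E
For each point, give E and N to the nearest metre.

UTM zone 58N: λ₀ = 165°, k₀ = 0.9996.
P1 (58.2813°, 164.8393°) → (490575.763, 6460040.098) m.
P2 (58.4412°, 164.4876°) → (470086.062, 6477946.012) m.

P1: E 490576 m, N 6460040 m; P2: E 470086 m, N 6477946 m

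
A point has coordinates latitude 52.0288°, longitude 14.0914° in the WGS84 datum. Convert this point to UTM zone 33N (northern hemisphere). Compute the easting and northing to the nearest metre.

E 437665 m, N 5764631 m

Zone 33 central meridian λ₀ = 6×33 − 183 = 15°; Δλ = -0.9086°.
Transverse Mercator on WGS84 with k₀ = 0.9996 gives E = 437664.784 m, N = 5764631.086 m.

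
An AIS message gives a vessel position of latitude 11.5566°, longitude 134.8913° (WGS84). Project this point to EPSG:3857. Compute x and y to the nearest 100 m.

Web Mercator is spherical with R = a = 6378137 m.
x = R·λ = 6378137 × 2.354297317 = 15016030.828 m.
y = R·ln tan(π/4 + φ/2) = 6378137 × 0.203082435 = 1295287.590 m.

x 15016000 m, y 1295300 m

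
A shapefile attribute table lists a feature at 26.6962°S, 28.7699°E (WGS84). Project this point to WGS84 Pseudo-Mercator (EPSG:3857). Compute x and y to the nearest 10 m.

x 3202650 m, y -3085570 m

Web Mercator is spherical with R = a = 6378137 m.
x = R·λ = 6378137 × 0.502129480 = 3202650.618 m.
y = R·ln tan(π/4 + φ/2) = 6378137 × -0.483772449 = -3085566.956 m.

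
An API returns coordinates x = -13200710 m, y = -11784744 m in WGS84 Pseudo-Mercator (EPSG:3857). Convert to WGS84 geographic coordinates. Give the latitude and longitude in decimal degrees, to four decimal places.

lat -72.0874°, lon -118.5840°

R = 6378137 m. λ = x/R = -118.58399554°.
φ = 2·arctan(exp(y/R)) − 90° = 2·arctan(0.15760) − 90° = -72.08740133°.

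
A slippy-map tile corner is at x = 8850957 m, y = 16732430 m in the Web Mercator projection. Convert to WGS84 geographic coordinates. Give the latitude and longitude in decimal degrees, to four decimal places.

R = 6378137 m. λ = x/R = 79.50949952°.
φ = 2·arctan(exp(y/R)) − 90° = 2·arctan(13.78256) − 90° = 81.70029984°.

lat 81.7003°, lon 79.5095°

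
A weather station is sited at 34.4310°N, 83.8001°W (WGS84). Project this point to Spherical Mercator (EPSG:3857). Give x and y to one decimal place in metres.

Web Mercator is spherical with R = a = 6378137 m.
x = R·λ = 6378137 × -1.462587659 = -9328584.460 m.
y = R·ln tan(π/4 + φ/2) = 6378137 × 0.640754920 = 4086822.664 m.

x -9328584.5 m, y 4086822.7 m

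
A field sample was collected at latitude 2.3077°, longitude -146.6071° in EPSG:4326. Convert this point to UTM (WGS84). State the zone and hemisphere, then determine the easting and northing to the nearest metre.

Zone 6N: E 543685 m, N 255078 m

Longitude -146.6071° lies in the 6° band [-150°, -144°), giving zone 6; latitude is north of the equator, so 6N.
Zone 6 central meridian λ₀ = 6×6 − 183 = -147°; Δλ = +0.3929°.
Transverse Mercator on WGS84 with k₀ = 0.9996 gives E = 543685.056 m, N = 255077.603 m.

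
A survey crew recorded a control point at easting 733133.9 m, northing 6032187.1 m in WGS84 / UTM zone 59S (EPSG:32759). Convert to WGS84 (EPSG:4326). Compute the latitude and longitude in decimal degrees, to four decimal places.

Zone 59S: λ₀ = 171°, k₀ = 0.9996, false easting 500000 m, false northing 10000000 m.
Meridian distance M = (N − FN)/k₀ = -3969400.7 m.
Inverse transverse Mercator on WGS84 gives φ = -35.82680008°, λ = 173.58079955°.

lat -35.8268°, lon 173.5808°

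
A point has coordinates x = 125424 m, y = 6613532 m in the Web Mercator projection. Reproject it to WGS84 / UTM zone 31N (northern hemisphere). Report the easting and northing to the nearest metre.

Web Mercator inverse (R = 6378137 m) → φ = 50.95610005°, λ = 1.12670296°.
UTM 31N forward: E = 368432.313 m, N = 5646613.795 m.

E 368432 m, N 5646614 m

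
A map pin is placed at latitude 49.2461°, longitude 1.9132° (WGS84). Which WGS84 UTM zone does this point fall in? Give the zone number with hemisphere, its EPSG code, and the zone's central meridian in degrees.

UTM zone = ⌊(λ + 180)/6⌋ + 1; 1.9132° ∈ [0°, 6°) → zone 31.
Hemisphere: N (φ ≥ 0).
Central meridian λ₀ = 6×31 − 183 = 3°.
EPSG code: 32631.

Zone 31N (EPSG:32631), central meridian 3°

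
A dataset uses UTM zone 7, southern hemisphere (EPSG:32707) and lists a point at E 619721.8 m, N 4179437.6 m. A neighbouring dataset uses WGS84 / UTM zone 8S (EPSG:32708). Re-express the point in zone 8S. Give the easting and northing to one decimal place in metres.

UTM 7S → geographic: φ = -52.52200016°, λ = -139.23539948°.
UTM 8S (λ₀ = -135°) forward: E = 212699.534 m, N = 4172467.159 m.

E 212699.5 m, N 4172467.2 m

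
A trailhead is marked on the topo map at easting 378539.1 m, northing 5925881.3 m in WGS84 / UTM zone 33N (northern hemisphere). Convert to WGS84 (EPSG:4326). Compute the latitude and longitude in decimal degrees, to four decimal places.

lat 53.4679°, lon 13.1702°

Zone 33N: λ₀ = 15°, k₀ = 0.9996, false easting 500000 m.
Meridian distance M = (N − FN)/k₀ = 5928252.6 m.
Inverse transverse Mercator on WGS84 gives φ = 53.46790041°, λ = 13.17019977°.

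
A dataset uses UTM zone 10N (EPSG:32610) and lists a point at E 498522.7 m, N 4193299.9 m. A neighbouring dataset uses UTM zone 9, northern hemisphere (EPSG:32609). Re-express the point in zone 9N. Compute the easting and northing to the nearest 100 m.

UTM 10N → geographic: φ = 37.88720019°, λ = -123.01680055°.
UTM 9N (λ₀ = -129°) forward: E = 1026348.869 m, N = 4210211.752 m.

E 1026300 m, N 4210200 m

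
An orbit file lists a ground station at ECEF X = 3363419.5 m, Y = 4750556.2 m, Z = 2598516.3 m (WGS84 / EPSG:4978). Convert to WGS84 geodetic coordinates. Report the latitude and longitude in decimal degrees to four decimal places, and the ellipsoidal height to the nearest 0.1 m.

lat 24.2009°, lon 54.7013°, h -192.9 m

λ = atan2(Y, X) = 54.70129968°; p = √(X²+Y²) = 5820685.1 m.
Bowring's method on WGS84 (a = 6378137 m, b = 6356752.314 m) gives φ = 24.20090019°, h = -192.94997 m.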